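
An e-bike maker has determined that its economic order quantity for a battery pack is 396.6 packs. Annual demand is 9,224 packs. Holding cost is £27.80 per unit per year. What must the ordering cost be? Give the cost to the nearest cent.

S ≈ £237.03

Squaring Q* = √(2DS/H) gives Q*² = 2DS/H.
From Q* = √(2DS/H): S = Q*²H / (2D) = 396.6² × 27.8 / (2 × 9,224) = 237.0287.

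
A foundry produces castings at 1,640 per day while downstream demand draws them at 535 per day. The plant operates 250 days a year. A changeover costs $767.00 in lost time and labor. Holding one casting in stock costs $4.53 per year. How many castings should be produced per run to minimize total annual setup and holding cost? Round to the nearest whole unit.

Q* ≈ 8,199 castings

Annual demand D = 535 × 250 = 133,750.
Production build-up factor (1 − d/p) = 1 − 535/1,640 = 0.6738.
Q* = √(2DS / (H(1 − d/p))) = √(2 × 133,750 × 767 / (4.53 × 0.6738)).
= √(205,172,500 / 3.0522) ≈ 8198.818.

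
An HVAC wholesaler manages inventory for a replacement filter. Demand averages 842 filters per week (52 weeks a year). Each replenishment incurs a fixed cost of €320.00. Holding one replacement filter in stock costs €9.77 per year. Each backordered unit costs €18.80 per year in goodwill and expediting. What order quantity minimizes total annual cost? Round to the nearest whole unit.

Annual demand D = 842 × 52 = 43,784.
With planned backorders, Q* = √(2DS/H) · √((H+B)/B).
√(2DS/H) = √(2 × 43,784 × 320 / 9.77) = 1693.559.
√((H+B)/B) = √((9.77+18.8)/18.8) = 1.2328.
Q* ≈ 2087.741.

Q* ≈ 2,088 filters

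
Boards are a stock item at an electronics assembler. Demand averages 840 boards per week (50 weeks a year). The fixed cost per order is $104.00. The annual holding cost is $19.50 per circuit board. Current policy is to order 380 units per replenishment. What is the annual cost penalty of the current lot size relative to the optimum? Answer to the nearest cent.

Annual demand D = 840 × 50 = 42,000.
EOQ = √(2DS/H) = √(2 × 42,000 × 104 / 19.5) ≈ 669.33.
Cost at Q* = (D/Q*)S + (Q*/2)H = √(2DSH) ≈ $13,051.90.
Cost at Q = 380: (42,000/380)×104 + (380/2)×19.5 = $11,494.74 + $3,705.00 = $15,199.74.
Excess = $15,199.74 − $13,051.90 = $2,147.84.

Extra cost ≈ $2,147.84 per year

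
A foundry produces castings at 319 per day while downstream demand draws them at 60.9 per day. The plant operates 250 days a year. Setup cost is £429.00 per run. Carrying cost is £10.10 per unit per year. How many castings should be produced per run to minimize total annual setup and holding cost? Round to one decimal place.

Q* ≈ 1,264.3 castings

Annual demand D = 60.9 × 250 = 15,225.
Production build-up factor (1 − d/p) = 1 − 60.9/319 = 0.8091.
Q* = √(2DS / (H(1 − d/p))) = √(2 × 15,225 × 429 / (10.1 × 0.8091)).
= √(13,063,050 / 8.1718) ≈ 1264.337.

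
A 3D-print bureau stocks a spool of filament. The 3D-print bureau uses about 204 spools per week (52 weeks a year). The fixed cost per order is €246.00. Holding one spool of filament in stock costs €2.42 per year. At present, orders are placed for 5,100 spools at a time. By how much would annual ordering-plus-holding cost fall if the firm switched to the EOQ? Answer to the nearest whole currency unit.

Annual demand D = 204 × 52 = 10,608.
EOQ = √(2DS/H) = √(2 × 10,608 × 246 / 2.42) ≈ 1468.56.
Cost at Q* = (D/Q*)S + (Q*/2)H = √(2DSH) ≈ €3,553.91.
Cost at Q = 5,100: (10,608/5,100)×246 + (5,100/2)×2.42 = €511.68 + €6,171.00 = €6,682.68.
Excess = €6,682.68 − €3,553.91 = €3,128.77.

Extra cost ≈ €3,129 per year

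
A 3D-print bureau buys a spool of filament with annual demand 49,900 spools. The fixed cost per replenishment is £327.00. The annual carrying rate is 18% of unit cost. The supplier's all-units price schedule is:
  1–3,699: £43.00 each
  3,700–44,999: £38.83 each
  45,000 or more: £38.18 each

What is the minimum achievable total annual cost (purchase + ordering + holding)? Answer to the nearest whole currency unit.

Holding cost per unit per year at price C is H = 0.18·C.
Candidates are each tier's EOQ (if it falls in that tier) and each price-break quantity.
EOQ at £43.00 = 2053.4 (feasible in tier 1): TC = 49,900×£43.00 + (49,900/2053.4)×327 + (2053.4/2)×0.18×£43.00 = £2,161,593.14.
EOQ at £38.83 = 2160.8 < 3700, so use break Q=3700: TC = 49,900×£38.83 + (49,900/3700.0)×327 + (3700.0/2)×0.18×£38.83 = £1,954,957.47.
EOQ at £38.18 = 2179.1 < 45000, so use break Q=45000: TC = 49,900×£38.18 + (49,900/45000.0)×327 + (45000.0/2)×0.18×£38.18 = £2,060,173.61.
Lowest total cost among the candidates is at Q = 3700.0.

TC* ≈ £1,954,957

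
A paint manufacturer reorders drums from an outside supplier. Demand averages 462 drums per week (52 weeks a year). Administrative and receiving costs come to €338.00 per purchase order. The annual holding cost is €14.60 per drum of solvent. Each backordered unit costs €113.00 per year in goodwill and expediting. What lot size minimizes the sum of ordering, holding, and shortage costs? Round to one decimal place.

Q* ≈ 1,120.7 drums

Annual demand D = 462 × 52 = 24,024.
With planned backorders, Q* = √(2DS/H) · √((H+B)/B).
√(2DS/H) = √(2 × 24,024 × 338 / 14.6) = 1054.677.
√((H+B)/B) = √((14.6+113)/113) = 1.0626.
Q* ≈ 1120.742.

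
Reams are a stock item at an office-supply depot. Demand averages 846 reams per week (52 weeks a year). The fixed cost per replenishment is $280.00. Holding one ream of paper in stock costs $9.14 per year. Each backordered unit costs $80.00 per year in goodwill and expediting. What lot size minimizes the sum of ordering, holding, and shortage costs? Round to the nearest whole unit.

Q* ≈ 1,733 reams

Annual demand D = 846 × 52 = 43,992.
With planned backorders, Q* = √(2DS/H) · √((H+B)/B).
√(2DS/H) = √(2 × 43,992 × 280 / 9.14) = 1641.753.
√((H+B)/B) = √((9.14+80)/80) = 1.0556.
Q* ≈ 1733.002.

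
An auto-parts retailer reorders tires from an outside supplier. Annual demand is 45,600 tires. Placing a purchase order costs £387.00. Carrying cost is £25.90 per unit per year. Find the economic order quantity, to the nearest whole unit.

Q* ≈ 1,167 tires

EOQ = √(2DS / H) = √(2 × 45,600 × 387 / 25.9).
= √(35,294,400 / 25.9) = √1,362,718.1467 ≈ 1167.355.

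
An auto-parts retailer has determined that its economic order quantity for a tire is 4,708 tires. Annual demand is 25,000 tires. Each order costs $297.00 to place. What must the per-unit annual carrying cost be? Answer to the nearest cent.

Squaring Q* = √(2DS/H) gives Q*² = 2DS/H.
From Q* = √(2DS/H): H = 2DS / Q*² = 2 × 25,000 × 297 / 4,708² = 0.6700.

H ≈ $0.67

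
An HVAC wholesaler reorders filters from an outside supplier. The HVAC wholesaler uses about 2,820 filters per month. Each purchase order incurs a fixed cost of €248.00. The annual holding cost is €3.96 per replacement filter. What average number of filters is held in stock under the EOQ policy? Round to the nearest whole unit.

Average inventory ≈ 1,029 filters

Annual demand D = 2,820 × 12 = 33,840.
The optimal lot size = √(2DS/H) = √(2 × 33,840 × 248 / 3.96) ≈ 2058.77.
Average inventory = Q*/2 ≈ 2058.77 / 2 = 1029.386.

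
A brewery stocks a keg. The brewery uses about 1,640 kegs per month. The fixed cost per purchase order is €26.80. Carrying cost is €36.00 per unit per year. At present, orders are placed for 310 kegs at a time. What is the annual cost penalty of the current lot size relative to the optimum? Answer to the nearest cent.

Extra cost ≈ €1,119.02 per year

Annual demand D = 1,640 × 12 = 19,680.
EOQ = √(2DS/H) = √(2 × 19,680 × 26.8 / 36) ≈ 171.18.
Cost at Q* = (D/Q*)S + (Q*/2)H = √(2DSH) ≈ €6,162.35.
Cost at Q = 310: (19,680/310)×26.8 + (310/2)×36 = €1,701.37 + €5,580.00 = €7,281.37.
Excess = €7,281.37 − €6,162.35 = €1,119.02.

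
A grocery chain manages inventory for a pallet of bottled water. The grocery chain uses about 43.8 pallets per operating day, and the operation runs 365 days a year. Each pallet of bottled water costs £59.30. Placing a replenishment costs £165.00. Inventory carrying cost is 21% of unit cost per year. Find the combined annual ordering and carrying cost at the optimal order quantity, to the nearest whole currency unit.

TC* ≈ £8,105

Annual demand D = 43.8 × 365 = 15,987.
Holding cost H = 0.21 × £59.30 = £12.4530 per unit per year.
EOQ = √(2DS/H) = √(2 × 15,987 × 165 / 12.453) ≈ 650.88.
At the optimum the two cost components are equal, so total cost = 2·(Q*/2)H = Q*·H.
Minimum total = √(2DSH) = √(2 × 15,987 × 165 × 12.453) ≈ 8105.456.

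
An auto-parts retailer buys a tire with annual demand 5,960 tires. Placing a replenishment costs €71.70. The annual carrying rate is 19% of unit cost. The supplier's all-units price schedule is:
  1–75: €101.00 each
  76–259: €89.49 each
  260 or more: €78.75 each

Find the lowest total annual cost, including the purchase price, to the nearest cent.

TC* ≈ €472,938.71

Holding cost per unit per year at price C is H = 0.19·C.
Evaluate total cost at each tier's feasible EOQ or, if the EOQ is below the tier, at the tier's minimum quantity.
Tier 1 (€101.00): EOQ = 211.0 exceeds tier's upper bound 75, so this tier is dominated.
EOQ at €89.49 = 224.2 (feasible in tier 2): TC = 5,960×€89.49 + (5,960/224.2)×71.7 + (224.2/2)×0.19×€89.49 = €537,172.48.
EOQ at €78.75 = 239.0 < 260, so use break Q=260: TC = 5,960×€78.75 + (5,960/260.0)×71.7 + (260.0/2)×0.19×€78.75 = €472,938.71.
Lowest total cost among the candidates is at Q = 260.0.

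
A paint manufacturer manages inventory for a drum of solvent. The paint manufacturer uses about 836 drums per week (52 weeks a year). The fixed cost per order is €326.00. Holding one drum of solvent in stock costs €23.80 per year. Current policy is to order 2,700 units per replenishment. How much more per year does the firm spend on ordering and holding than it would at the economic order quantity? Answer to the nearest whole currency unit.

Annual demand D = 836 × 52 = 43,472.
EOQ = √(2DS/H) = √(2 × 43,472 × 326 / 23.8) ≈ 1091.29.
Cost at Q* = (D/Q*)S + (Q*/2)H = √(2DSH) ≈ €25,972.70.
Cost at Q = 2,700: (43,472/2,700)×326 + (2,700/2)×23.8 = €5,248.84 + €32,130.00 = €37,378.84.
Excess = €37,378.84 − €25,972.70 = €11,406.14.

Extra cost ≈ €11,406 per year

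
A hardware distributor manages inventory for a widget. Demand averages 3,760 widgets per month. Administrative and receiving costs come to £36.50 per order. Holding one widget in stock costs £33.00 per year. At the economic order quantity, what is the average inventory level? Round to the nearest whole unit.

Annual demand D = 3,760 × 12 = 45,120.
The optimal lot size = √(2DS/H) = √(2 × 45,120 × 36.5 / 33) ≈ 315.93.
Average inventory = Q*/2 ≈ 315.93 / 2 = 157.964.

Average inventory ≈ 158 widgets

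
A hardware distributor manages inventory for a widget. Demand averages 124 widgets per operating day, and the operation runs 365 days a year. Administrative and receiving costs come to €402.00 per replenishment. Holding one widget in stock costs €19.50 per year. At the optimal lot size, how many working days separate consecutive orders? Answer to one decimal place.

Annual demand D = 124 × 365 = 45,260.
EOQ = √(2DS/H) = √(2 × 45,260 × 402 / 19.5) ≈ 1366.05.
Cycle time = Q*/D × 365 = 1366.05 / 45,260 × 365 ≈ 11.017 days.

T ≈ 11.0 days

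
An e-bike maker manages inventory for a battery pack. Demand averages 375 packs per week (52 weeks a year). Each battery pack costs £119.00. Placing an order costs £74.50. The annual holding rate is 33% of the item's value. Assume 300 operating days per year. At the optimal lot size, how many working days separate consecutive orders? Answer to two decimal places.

Annual demand D = 375 × 52 = 19,500.
Holding cost H = 0.33 × £119.00 = £39.2700 per unit per year.
EOQ = √(2DS/H) = √(2 × 19,500 × 74.5 / 39.27) ≈ 272.01.
Cycle time = Q*/D × 300 = 272.01 / 19,500 × 300 ≈ 4.185 days.

T ≈ 4.18 days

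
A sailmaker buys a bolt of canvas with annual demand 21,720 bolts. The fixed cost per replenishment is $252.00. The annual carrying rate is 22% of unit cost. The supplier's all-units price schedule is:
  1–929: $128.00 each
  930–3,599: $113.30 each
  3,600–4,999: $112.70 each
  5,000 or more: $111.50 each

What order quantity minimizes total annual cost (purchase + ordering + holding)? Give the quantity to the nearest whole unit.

Q* ≈ 930 bolts

Holding cost per unit per year at price C is H = 0.22·C.
For each price level, check whether its EOQ is feasible; otherwise the best quantity at that price is the breakpoint.
EOQ at $128.00 = 623.5 (feasible in tier 1): TC = 21,720×$128.00 + (21,720/623.5)×252 + (623.5/2)×0.22×$128.00 = $2,797,717.45.
EOQ at $113.30 = 662.7 < 930, so use break Q=930: TC = 21,720×$113.30 + (21,720/930.0)×252 + (930.0/2)×0.22×$113.30 = $2,478,352.01.
EOQ at $112.70 = 664.5 < 3600, so use break Q=3600: TC = 21,720×$112.70 + (21,720/3600.0)×252 + (3600.0/2)×0.22×$112.70 = $2,493,993.60.
EOQ at $111.50 = 668.0 < 5000, so use break Q=5000: TC = 21,720×$111.50 + (21,720/5000.0)×252 + (5000.0/2)×0.22×$111.50 = $2,484,199.69.
Lowest total cost is $2,478,352.01 at Q = 930.0.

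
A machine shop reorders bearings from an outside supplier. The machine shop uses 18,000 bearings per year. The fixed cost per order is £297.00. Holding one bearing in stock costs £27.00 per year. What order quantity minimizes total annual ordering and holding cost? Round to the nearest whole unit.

Q* ≈ 629 bearings

EOQ = √(2DS / H) = √(2 × 18,000 × 297 / 27).
= √(10,692,000 / 27) = √396,000 ≈ 629.285.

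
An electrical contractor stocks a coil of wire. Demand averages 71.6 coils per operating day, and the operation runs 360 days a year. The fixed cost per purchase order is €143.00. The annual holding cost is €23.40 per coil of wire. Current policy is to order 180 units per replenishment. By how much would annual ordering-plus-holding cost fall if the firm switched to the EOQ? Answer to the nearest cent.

Annual demand D = 71.6 × 360 = 25,776.
EOQ = √(2DS/H) = √(2 × 25,776 × 143 / 23.4) ≈ 561.28.
Cost at Q* = (D/Q*)S + (Q*/2)H = √(2DSH) ≈ €13,134.05.
Cost at Q = 180: (25,776/180)×143 + (180/2)×23.4 = €20,477.60 + €2,106.00 = €22,583.60.
Excess = €22,583.60 − €13,134.05 = €9,449.55.

Extra cost ≈ €9,449.55 per year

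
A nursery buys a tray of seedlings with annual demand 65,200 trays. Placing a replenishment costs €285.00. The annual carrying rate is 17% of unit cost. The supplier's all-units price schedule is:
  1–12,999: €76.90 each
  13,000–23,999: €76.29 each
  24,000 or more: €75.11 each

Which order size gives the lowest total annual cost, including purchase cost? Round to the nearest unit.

Holding cost per unit per year at price C is H = 0.17·C.
Evaluate total cost at each tier's feasible EOQ or, if the EOQ is below the tier, at the tier's minimum quantity.
EOQ at €76.90 = 1686.1 (feasible in tier 1): TC = 65,200×€76.90 + (65,200/1686.1)×285 + (1686.1/2)×0.17×€76.90 = €5,035,921.89.
EOQ at €76.29 = 1692.8 < 13000, so use break Q=13000: TC = 65,200×€76.29 + (65,200/13000.0)×285 + (13000.0/2)×0.17×€76.29 = €5,059,837.83.
EOQ at €75.11 = 1706.0 < 24000, so use break Q=24000: TC = 65,200×€75.11 + (65,200/24000.0)×285 + (24000.0/2)×0.17×€75.11 = €5,051,170.65.
Lowest total cost is €5,035,921.89 at Q = 1686.1.

Q* ≈ 1,686 trays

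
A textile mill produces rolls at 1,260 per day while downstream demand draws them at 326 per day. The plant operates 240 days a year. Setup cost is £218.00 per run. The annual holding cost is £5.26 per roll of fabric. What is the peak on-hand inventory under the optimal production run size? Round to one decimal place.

I_max ≈ 2,192.6 rolls

Annual demand D = 326 × 240 = 78,240.
Production build-up factor (1 − d/p) = 1 − 326/1,260 = 0.7413.
Q* = √(2DS / (H(1 − d/p))) = √(2 × 78,240 × 218 / (5.26 × 0.7413)).
= √(34,112,640 / 3.8991) ≈ 2957.853.
Maximum inventory = Q*(1 − d/p) = 2957.853 × 0.7413 ≈ 2192.567.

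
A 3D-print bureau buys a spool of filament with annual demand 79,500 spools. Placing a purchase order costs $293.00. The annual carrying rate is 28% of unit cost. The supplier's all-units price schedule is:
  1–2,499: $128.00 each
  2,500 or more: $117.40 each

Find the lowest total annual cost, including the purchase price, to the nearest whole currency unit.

TC* ≈ $9,383,707

Holding cost per unit per year at price C is H = 0.28·C.
Candidates are each tier's EOQ (if it falls in that tier) and each price-break quantity.
EOQ at $128.00 = 1140.1 (feasible in tier 1): TC = 79,500×$128.00 + (79,500/1140.1)×293 + (1140.1/2)×0.28×$128.00 = $10,216,861.69.
EOQ at $117.40 = 1190.5 < 2500, so use break Q=2500: TC = 79,500×$117.40 + (79,500/2500.0)×293 + (2500.0/2)×0.28×$117.40 = $9,383,707.40.
Lowest total cost among the candidates is at Q = 2500.0.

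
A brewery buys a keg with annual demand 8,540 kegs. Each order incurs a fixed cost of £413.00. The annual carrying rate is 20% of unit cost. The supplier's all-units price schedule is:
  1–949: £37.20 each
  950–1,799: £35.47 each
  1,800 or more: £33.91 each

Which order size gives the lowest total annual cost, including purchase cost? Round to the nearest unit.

Holding cost per unit per year at price C is H = 0.20·C.
Candidates are each tier's EOQ (if it falls in that tier) and each price-break quantity.
Tier 1 (£37.20): EOQ = 973.7 exceeds tier's upper bound 949, so this tier is dominated.
EOQ at £35.47 = 997.2 (feasible in tier 2): TC = 8,540×£35.47 + (8,540/997.2)×413 + (997.2/2)×0.20×£35.47 = £309,987.79.
EOQ at £33.91 = 1019.9 < 1800, so use break Q=1800: TC = 8,540×£33.91 + (8,540/1800.0)×413 + (1800.0/2)×0.20×£33.91 = £297,654.66.
Lowest total cost is £297,654.66 at Q = 1800.0.

Q* ≈ 1,800 kegs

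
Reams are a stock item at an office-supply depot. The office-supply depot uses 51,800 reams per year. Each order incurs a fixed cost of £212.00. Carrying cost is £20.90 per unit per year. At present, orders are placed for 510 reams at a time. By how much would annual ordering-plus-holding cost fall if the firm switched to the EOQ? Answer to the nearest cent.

EOQ = √(2DS/H) = √(2 × 51,800 × 212 / 20.9) ≈ 1025.12.
Cost at Q* = (D/Q*)S + (Q*/2)H = √(2DSH) ≈ £21,425.01.
Cost at Q = 510: (51,800/510)×212 + (510/2)×20.9 = £21,532.55 + £5,329.50 = £26,862.05.
Excess = £26,862.05 − £21,425.01 = £5,437.04.

Extra cost ≈ £5,437.04 per year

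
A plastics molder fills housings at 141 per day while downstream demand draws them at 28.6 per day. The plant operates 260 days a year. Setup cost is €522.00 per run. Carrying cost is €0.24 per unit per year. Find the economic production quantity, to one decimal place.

Q* ≈ 6,370.0 housings

Annual demand D = 28.6 × 260 = 7,436.
Production build-up factor (1 − d/p) = 1 − 28.6/141 = 0.7972.
Q* = √(2DS / (H(1 − d/p))) = √(2 × 7,436 × 522 / (0.24 × 0.7972)).
= √(7,763,184 / 0.1913) ≈ 6370.019.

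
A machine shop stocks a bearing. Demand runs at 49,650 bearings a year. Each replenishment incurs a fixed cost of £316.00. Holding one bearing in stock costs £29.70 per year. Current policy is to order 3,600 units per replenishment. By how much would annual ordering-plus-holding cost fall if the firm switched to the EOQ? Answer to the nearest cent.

Extra cost ≈ £27,290.30 per year

EOQ = √(2DS/H) = √(2 × 49,650 × 316 / 29.7) ≈ 1027.87.
Cost at Q* = (D/Q*)S + (Q*/2)H = √(2DSH) ≈ £30,527.86.
Cost at Q = 3,600: (49,650/3,600)×316 + (3,600/2)×29.7 = £4,358.17 + £53,460.00 = £57,818.17.
Excess = £57,818.17 − £30,527.86 = £27,290.30.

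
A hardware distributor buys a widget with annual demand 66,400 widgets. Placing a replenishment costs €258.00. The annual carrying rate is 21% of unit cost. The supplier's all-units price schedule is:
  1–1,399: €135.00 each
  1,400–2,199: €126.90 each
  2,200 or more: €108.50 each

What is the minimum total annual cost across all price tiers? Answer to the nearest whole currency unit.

TC* ≈ €7,237,250

Holding cost per unit per year at price C is H = 0.21·C.
Evaluate total cost at each tier's feasible EOQ or, if the EOQ is below the tier, at the tier's minimum quantity.
EOQ at €135.00 = 1099.3 (feasible in tier 1): TC = 66,400×€135.00 + (66,400/1099.3)×258 + (1099.3/2)×0.21×€135.00 = €8,995,166.31.
EOQ at €126.90 = 1133.9 < 1400, so use break Q=1400: TC = 66,400×€126.90 + (66,400/1400.0)×258 + (1400.0/2)×0.21×€126.90 = €8,457,050.87.
EOQ at €108.50 = 1226.3 < 2200, so use break Q=2200: TC = 66,400×€108.50 + (66,400/2200.0)×258 + (2200.0/2)×0.21×€108.50 = €7,237,250.41.
Lowest total cost among the candidates is at Q = 2200.0.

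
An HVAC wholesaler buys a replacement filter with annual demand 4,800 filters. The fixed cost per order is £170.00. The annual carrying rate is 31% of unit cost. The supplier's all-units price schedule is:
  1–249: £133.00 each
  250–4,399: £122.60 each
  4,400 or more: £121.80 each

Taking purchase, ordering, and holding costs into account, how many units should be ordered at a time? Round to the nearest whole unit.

Holding cost per unit per year at price C is H = 0.31·C.
Candidates are each tier's EOQ (if it falls in that tier) and each price-break quantity.
EOQ at £133.00 = 199.0 (feasible in tier 1): TC = 4,800×£133.00 + (4,800/199.0)×170 + (199.0/2)×0.31×£133.00 = £646,602.89.
EOQ at £122.60 = 207.2 < 250, so use break Q=250: TC = 4,800×£122.60 + (4,800/250.0)×170 + (250.0/2)×0.31×£122.60 = £596,494.75.
EOQ at £121.80 = 207.9 < 4400, so use break Q=4400: TC = 4,800×£121.80 + (4,800/4400.0)×170 + (4400.0/2)×0.31×£121.80 = £667,893.05.
Lowest total cost is £596,494.75 at Q = 250.0.

Q* ≈ 250 filters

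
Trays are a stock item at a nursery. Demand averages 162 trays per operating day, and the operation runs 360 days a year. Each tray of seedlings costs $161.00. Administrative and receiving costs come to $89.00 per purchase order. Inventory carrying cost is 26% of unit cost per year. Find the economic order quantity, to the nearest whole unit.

Annual demand D = 162 × 360 = 58,320.
Holding cost H = 0.26 × $161.00 = $41.8600 per unit per year.
EOQ = √(2DS / H) = √(2 × 58,320 × 89 / 41.86).
= √(10,380,960 / 41.86) = √247,992.3555 ≈ 497.988.

Q* ≈ 498 trays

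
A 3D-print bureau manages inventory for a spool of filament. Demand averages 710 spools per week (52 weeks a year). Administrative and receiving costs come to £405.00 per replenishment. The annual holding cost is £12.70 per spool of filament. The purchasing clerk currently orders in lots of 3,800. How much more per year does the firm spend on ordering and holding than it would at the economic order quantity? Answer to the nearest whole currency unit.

Annual demand D = 710 × 52 = 36,920.
EOQ = √(2DS/H) = √(2 × 36,920 × 405 / 12.7) ≈ 1534.52.
Cost at Q* = (D/Q*)S + (Q*/2)H = √(2DSH) ≈ £19,488.36.
Cost at Q = 3,800: (36,920/3,800)×405 + (3,800/2)×12.7 = £3,934.89 + £24,130.00 = £28,064.89.
Excess = £28,064.89 − £19,488.36 = £8,576.54.

Extra cost ≈ £8,577 per year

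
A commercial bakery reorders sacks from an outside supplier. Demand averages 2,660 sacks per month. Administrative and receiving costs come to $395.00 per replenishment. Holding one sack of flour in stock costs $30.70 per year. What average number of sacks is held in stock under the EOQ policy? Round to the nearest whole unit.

Annual demand D = 2,660 × 12 = 31,920.
The optimal lot size = √(2DS/H) = √(2 × 31,920 × 395 / 30.7) ≈ 906.31.
Average inventory = Q*/2 ≈ 906.31 / 2 = 453.154.

Average inventory ≈ 453 sacks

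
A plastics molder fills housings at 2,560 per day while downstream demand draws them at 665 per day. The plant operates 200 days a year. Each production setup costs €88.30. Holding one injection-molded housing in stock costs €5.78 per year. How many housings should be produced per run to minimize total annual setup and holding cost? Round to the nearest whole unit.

Q* ≈ 2,343 housings

Annual demand D = 665 × 200 = 133,000.
Production build-up factor (1 − d/p) = 1 − 665/2,560 = 0.7402.
Q* = √(2DS / (H(1 − d/p))) = √(2 × 133,000 × 88.3 / (5.78 × 0.7402)).
= √(23,487,800 / 4.2786) ≈ 2343.002.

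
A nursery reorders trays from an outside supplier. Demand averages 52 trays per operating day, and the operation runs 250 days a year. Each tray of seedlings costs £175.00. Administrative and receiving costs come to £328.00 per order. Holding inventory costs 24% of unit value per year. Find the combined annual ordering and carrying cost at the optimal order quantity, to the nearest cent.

TC* ≈ £18,925.54

Annual demand D = 52 × 250 = 13,000.
Holding cost H = 0.24 × £175.00 = £42.0000 per unit per year.
Q* = √(2DS/H) = √(2 × 13,000 × 328 / 42) ≈ 450.61.
At Q*, ordering cost (D/Q*)S equals holding cost (Q*/2)H, each = √(DSH/2).
Minimum total = √(2DSH) = √(2 × 13,000 × 328 × 42) ≈ 18925.538.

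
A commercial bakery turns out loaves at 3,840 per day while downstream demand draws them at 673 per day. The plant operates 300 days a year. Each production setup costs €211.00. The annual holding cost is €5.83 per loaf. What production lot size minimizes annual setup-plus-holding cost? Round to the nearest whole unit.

Q* ≈ 4,210 loaves

Annual demand D = 673 × 300 = 201,900.
Production build-up factor (1 − d/p) = 1 − 673/3,840 = 0.8247.
Q* = √(2DS / (H(1 − d/p))) = √(2 × 201,900 × 211 / (5.83 × 0.8247)).
= √(85,201,800 / 4.8082) ≈ 4209.511.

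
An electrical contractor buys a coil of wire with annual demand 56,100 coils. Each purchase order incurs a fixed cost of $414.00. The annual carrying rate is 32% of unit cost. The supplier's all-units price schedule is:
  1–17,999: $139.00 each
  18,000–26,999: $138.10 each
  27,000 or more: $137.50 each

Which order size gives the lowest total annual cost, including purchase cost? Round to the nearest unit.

Q* ≈ 1,022 coils

Holding cost per unit per year at price C is H = 0.32·C.
For each price level, check whether its EOQ is feasible; otherwise the best quantity at that price is the breakpoint.
EOQ at $139.00 = 1021.9 (feasible in tier 1): TC = 56,100×$139.00 + (56,100/1021.9)×414 + (1021.9/2)×0.32×$139.00 = $7,843,354.72.
EOQ at $138.10 = 1025.2 < 18000, so use break Q=18000: TC = 56,100×$138.10 + (56,100/18000.0)×414 + (18000.0/2)×0.32×$138.10 = $8,146,428.30.
EOQ at $137.50 = 1027.5 < 27000, so use break Q=27000: TC = 56,100×$137.50 + (56,100/27000.0)×414 + (27000.0/2)×0.32×$137.50 = $8,308,610.20.
Lowest total cost is $7,843,354.72 at Q = 1021.9.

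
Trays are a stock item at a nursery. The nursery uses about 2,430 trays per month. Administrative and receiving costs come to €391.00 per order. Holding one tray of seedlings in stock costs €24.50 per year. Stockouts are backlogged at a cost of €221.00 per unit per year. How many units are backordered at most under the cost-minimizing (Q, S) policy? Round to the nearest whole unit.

S* ≈ 101 trays

Annual demand D = 2,430 × 12 = 29,160.
With planned backorders, Q* = √(2DS/H) · √((H+B)/B).
√(2DS/H) = √(2 × 29,160 × 391 / 24.5) = 964.748.
√((H+B)/B) = √((24.5+221)/221) = 1.0540.
Q* ≈ 1016.819.
S* = Q* · H/(H+B) = 1016.819 × 24.5/245.5 ≈ 101.475.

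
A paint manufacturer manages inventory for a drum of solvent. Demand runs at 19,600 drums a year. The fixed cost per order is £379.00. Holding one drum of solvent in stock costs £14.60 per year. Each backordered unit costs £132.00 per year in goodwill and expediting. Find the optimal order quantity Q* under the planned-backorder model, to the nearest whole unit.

With planned backorders, Q* = √(2DS/H) · √((H+B)/B).
√(2DS/H) = √(2 × 19,600 × 379 / 14.6) = 1008.756.
√((H+B)/B) = √((14.6+132)/132) = 1.0539.
Q* ≈ 1063.081.

Q* ≈ 1,063 drums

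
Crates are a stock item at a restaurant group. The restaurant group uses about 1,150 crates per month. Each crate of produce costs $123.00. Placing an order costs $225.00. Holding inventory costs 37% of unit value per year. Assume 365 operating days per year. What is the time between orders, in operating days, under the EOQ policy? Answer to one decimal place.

T ≈ 9.8 days

Annual demand D = 1,150 × 12 = 13,800.
Holding cost H = 0.37 × $123.00 = $45.5100 per unit per year.
Q* = √(2DS/H) = √(2 × 13,800 × 225 / 45.51) ≈ 369.40.
Cycle time = Q*/D × 365 = 369.40 / 13,800 × 365 ≈ 9.770 days.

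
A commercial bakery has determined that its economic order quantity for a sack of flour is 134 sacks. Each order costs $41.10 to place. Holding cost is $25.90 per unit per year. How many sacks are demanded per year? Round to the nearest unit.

D ≈ 5,658 sacks per year

Squaring Q* = √(2DS/H) gives Q*² = 2DS/H.
From Q* = √(2DS/H): D = Q*²H / (2S) = 134² × 25.9 / (2 × 41.1) = 5657.669.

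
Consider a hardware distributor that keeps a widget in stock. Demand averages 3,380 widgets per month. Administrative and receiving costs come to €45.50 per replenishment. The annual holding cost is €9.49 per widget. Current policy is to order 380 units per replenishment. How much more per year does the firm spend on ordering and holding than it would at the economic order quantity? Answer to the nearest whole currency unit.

Extra cost ≈ €741 per year

Annual demand D = 3,380 × 12 = 40,560.
EOQ = √(2DS/H) = √(2 × 40,560 × 45.5 / 9.49) ≈ 623.64.
Cost at Q* = (D/Q*)S + (Q*/2)H = √(2DSH) ≈ €5,918.38.
Cost at Q = 380: (40,560/380)×45.5 + (380/2)×9.49 = €4,856.53 + €1,803.10 = €6,659.63.
Excess = €6,659.63 − €5,918.38 = €741.25.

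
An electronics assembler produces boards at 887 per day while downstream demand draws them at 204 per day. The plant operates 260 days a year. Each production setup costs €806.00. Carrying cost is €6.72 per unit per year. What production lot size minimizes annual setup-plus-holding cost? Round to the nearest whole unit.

Annual demand D = 204 × 260 = 53,040.
Production build-up factor (1 − d/p) = 1 − 204/887 = 0.7700.
Q* = √(2DS / (H(1 − d/p))) = √(2 × 53,040 × 806 / (6.72 × 0.7700)).
= √(85,500,480 / 5.1745) ≈ 4064.912.

Q* ≈ 4,065 boards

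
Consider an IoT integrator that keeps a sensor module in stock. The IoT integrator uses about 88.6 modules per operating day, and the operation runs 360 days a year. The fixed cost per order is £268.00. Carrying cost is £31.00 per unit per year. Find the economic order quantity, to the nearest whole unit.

Q* ≈ 743 modules

Annual demand D = 88.6 × 360 = 31,896.
EOQ = √(2DS / H) = √(2 × 31,896 × 268 / 31).
= √(17,096,256 / 31) = √551,492.129 ≈ 742.625.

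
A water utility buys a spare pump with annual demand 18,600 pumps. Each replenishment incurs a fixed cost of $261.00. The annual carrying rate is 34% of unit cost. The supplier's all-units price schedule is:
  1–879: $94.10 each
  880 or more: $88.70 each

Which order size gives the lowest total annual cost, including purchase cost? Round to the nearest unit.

Q* ≈ 880 pumps

Holding cost per unit per year at price C is H = 0.34·C.
For each price level, check whether its EOQ is feasible; otherwise the best quantity at that price is the breakpoint.
EOQ at $94.10 = 550.9 (feasible in tier 1): TC = 18,600×$94.10 + (18,600/550.9)×261 + (550.9/2)×0.34×$94.10 = $1,767,884.87.
EOQ at $88.70 = 567.4 < 880, so use break Q=880: TC = 18,600×$88.70 + (18,600/880.0)×261 + (880.0/2)×0.34×$88.70 = $1,668,606.11.
Lowest total cost is $1,668,606.11 at Q = 880.0.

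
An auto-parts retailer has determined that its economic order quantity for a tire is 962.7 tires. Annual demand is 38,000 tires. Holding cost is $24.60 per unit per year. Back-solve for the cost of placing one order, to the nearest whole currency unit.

S ≈ $300

The basic EOQ model gives Q* = √(2DS/H); rearrange for the unknown.
From Q* = √(2DS/H): S = Q*²H / (2D) = 962.7² × 24.6 / (2 × 38,000) = 299.9877.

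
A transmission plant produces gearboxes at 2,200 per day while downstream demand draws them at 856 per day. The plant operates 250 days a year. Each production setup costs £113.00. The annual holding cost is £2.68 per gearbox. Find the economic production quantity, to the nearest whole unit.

Q* ≈ 5,435 gearboxes

Annual demand D = 856 × 250 = 214,000.
Production build-up factor (1 − d/p) = 1 − 856/2,200 = 0.6109.
Q* = √(2DS / (H(1 − d/p))) = √(2 × 214,000 × 113 / (2.68 × 0.6109)).
= √(48,364,000 / 1.6372) ≈ 5435.073.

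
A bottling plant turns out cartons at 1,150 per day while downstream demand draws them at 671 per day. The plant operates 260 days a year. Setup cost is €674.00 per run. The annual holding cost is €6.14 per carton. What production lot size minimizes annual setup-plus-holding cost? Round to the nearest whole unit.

Q* ≈ 9,589 cartons

Annual demand D = 671 × 260 = 174,460.
Production build-up factor (1 − d/p) = 1 − 671/1,150 = 0.4165.
Q* = √(2DS / (H(1 − d/p))) = √(2 × 174,460 × 674 / (6.14 × 0.4165)).
= √(235,172,080 / 2.5574) ≈ 9589.365.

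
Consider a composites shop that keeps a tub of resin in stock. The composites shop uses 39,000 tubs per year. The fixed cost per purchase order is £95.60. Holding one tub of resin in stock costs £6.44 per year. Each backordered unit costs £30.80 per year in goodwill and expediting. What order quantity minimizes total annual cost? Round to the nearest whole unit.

Q* ≈ 1,183 tubs

With planned backorders, Q* = √(2DS/H) · √((H+B)/B).
√(2DS/H) = √(2 × 39,000 × 95.6 / 6.44) = 1076.052.
√((H+B)/B) = √((6.44+30.8)/30.8) = 1.0996.
Q* ≈ 1183.213.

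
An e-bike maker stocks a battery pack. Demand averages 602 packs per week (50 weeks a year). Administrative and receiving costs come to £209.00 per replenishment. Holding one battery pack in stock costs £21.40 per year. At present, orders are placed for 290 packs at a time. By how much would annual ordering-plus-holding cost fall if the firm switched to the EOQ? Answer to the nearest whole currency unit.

Extra cost ≈ £8,387 per year

Annual demand D = 602 × 50 = 30,100.
EOQ = √(2DS/H) = √(2 × 30,100 × 209 / 21.4) ≈ 766.77.
Cost at Q* = (D/Q*)S + (Q*/2)H = √(2DSH) ≈ £16,408.85.
Cost at Q = 290: (30,100/290)×209 + (290/2)×21.4 = £21,692.76 + £3,103.00 = £24,795.76.
Excess = £24,795.76 − £16,408.85 = £8,386.90.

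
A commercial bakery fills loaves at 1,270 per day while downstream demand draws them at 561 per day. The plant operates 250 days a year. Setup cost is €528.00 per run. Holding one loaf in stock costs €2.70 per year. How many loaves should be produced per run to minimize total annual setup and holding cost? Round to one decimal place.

Q* ≈ 9,912.4 loaves

Annual demand D = 561 × 250 = 140,250.
Production build-up factor (1 − d/p) = 1 − 561/1,270 = 0.5583.
Q* = √(2DS / (H(1 − d/p))) = √(2 × 140,250 × 528 / (2.7 × 0.5583)).
= √(148,104,000 / 1.5073) ≈ 9912.433.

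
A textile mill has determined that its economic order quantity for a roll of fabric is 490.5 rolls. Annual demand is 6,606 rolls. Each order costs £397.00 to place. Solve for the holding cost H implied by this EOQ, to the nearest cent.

The basic EOQ model gives Q* = √(2DS/H); rearrange for the unknown.
From Q* = √(2DS/H): H = 2DS / Q*² = 2 × 6,606 × 397 / 490.5² = 21.8012.

H ≈ £21.80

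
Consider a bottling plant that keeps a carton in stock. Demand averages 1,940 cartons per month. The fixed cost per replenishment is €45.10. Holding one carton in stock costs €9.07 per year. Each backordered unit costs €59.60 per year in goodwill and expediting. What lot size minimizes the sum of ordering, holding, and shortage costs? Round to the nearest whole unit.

Annual demand D = 1,940 × 12 = 23,280.
With planned backorders, Q* = √(2DS/H) · √((H+B)/B).
√(2DS/H) = √(2 × 23,280 × 45.1 / 9.07) = 481.162.
√((H+B)/B) = √((9.07+59.6)/59.6) = 1.0734.
Q* ≈ 516.478.

Q* ≈ 516 cartons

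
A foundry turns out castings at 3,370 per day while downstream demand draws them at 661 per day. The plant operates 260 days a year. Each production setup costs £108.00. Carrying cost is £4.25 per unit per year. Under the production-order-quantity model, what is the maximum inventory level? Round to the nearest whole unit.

I_max ≈ 2,650 castings

Annual demand D = 661 × 260 = 171,860.
Production build-up factor (1 − d/p) = 1 − 661/3,370 = 0.8039.
Q* = √(2DS / (H(1 − d/p))) = √(2 × 171,860 × 108 / (4.25 × 0.8039)).
= √(37,121,760 / 3.4164) ≈ 3296.327.
Maximum inventory = Q*(1 − d/p) = 3296.327 × 0.8039 ≈ 2649.777.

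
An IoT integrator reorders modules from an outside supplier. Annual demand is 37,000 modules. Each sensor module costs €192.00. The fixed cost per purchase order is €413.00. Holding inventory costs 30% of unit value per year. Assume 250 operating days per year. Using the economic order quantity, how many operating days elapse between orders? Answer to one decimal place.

Holding cost H = 0.30 × €192.00 = €57.6000 per unit per year.
The optimal lot size = √(2DS/H) = √(2 × 37,000 × 413 / 57.6) ≈ 728.42.
Cycle time = Q*/D × 250 = 728.42 / 37,000 × 250 ≈ 4.922 days.

T ≈ 4.9 days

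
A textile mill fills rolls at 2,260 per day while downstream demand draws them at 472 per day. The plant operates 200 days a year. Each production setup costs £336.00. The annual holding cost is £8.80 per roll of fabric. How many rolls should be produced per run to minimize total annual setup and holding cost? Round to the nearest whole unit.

Q* ≈ 3,019 rolls

Annual demand D = 472 × 200 = 94,400.
Production build-up factor (1 − d/p) = 1 − 472/2,260 = 0.7912.
Q* = √(2DS / (H(1 − d/p))) = √(2 × 94,400 × 336 / (8.8 × 0.7912)).
= √(63,436,800 / 6.9621) ≈ 3018.560.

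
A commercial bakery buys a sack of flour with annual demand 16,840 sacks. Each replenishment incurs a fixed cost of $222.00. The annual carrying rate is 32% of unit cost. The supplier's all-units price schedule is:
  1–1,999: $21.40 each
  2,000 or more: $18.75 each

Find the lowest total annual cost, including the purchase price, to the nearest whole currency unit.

Holding cost per unit per year at price C is H = 0.32·C.
Evaluate total cost at each tier's feasible EOQ or, if the EOQ is below the tier, at the tier's minimum quantity.
EOQ at $21.40 = 1044.9 (feasible in tier 1): TC = 16,840×$21.40 + (16,840/1044.9)×222 + (1044.9/2)×0.32×$21.40 = $367,531.57.
EOQ at $18.75 = 1116.3 < 2000, so use break Q=2000: TC = 16,840×$18.75 + (16,840/2000.0)×222 + (2000.0/2)×0.32×$18.75 = $323,619.24.
Lowest total cost among the candidates is at Q = 2000.0.

TC* ≈ $323,619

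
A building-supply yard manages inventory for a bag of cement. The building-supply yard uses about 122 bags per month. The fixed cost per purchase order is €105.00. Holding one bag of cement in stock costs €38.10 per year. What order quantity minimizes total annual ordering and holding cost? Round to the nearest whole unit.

Annual demand D = 122 × 12 = 1,464.
EOQ = √(2DS / H) = √(2 × 1,464 × 105 / 38.1).
= √(307,440 / 38.1) = √8,069.2913 ≈ 89.829.

Q* ≈ 90 bags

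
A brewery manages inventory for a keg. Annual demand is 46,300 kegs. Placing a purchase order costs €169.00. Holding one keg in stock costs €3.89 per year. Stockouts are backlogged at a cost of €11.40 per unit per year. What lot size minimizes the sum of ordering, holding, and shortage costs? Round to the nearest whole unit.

With planned backorders, Q* = √(2DS/H) · √((H+B)/B).
√(2DS/H) = √(2 × 46,300 × 169 / 3.89) = 2005.737.
√((H+B)/B) = √((3.89+11.4)/11.4) = 1.1581.
Q* ≈ 2322.872.

Q* ≈ 2,323 kegs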